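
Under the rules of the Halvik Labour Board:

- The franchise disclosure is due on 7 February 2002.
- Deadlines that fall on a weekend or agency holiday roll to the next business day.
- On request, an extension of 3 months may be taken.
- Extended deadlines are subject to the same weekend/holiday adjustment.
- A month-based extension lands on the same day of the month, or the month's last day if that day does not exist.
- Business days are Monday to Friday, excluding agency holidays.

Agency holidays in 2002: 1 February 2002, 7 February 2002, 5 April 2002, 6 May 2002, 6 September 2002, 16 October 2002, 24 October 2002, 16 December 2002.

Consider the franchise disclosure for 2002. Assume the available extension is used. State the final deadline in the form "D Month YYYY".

8 May 2002

The stated deadline is 7 February 2002.
Because 7 February 2002 is a listed holiday, the deadline becomes 8 February 2002 (Friday).
Applying the 3 months extension: 3 months after 8 February 2002 is 8 May 2002.
8 May 2002 is a Wednesday and not a listed holiday, so it stands.
The final due date is 8 May 2002.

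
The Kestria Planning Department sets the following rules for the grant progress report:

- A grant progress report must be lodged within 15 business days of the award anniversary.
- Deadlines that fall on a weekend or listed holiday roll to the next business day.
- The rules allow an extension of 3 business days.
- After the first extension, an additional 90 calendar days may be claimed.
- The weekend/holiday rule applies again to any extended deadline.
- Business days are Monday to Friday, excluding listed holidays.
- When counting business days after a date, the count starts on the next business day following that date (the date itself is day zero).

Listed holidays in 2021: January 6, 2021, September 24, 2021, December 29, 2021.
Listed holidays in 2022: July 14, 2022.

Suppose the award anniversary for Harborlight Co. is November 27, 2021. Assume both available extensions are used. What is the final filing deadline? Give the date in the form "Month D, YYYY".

March 22, 2022

15 business days after November 27, 2021, excluding weekends and holidays, is December 17, 2021.
December 17, 2021 (Friday) is already a business day.
The 3-business-day extension runs from December 17, 2021 to December 22, 2021.
December 22, 2021 (Wednesday) is already a business day.
With the 90-day extension, December 22, 2021 becomes March 22, 2022.
March 22, 2022 is a Tuesday and not a listed holiday, so it stands.
Deadline: March 22, 2022.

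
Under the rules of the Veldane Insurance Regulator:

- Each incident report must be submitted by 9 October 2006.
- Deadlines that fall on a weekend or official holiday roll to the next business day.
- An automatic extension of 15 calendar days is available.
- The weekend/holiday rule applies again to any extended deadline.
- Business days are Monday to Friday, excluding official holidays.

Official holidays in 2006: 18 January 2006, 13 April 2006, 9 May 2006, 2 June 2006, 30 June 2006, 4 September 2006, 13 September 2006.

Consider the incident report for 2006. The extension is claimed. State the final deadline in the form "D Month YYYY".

24 October 2006

Start from the fixed due date, 9 October 2006.
9 October 2006 (Monday) is already a business day.
Applying the 15-calendar-day extension: 9 October 2006 + 15 days = 24 October 2006.
24 October 2006 falls on a Tuesday, which is a business day, so no adjustment is needed.
Deadline: 24 October 2006.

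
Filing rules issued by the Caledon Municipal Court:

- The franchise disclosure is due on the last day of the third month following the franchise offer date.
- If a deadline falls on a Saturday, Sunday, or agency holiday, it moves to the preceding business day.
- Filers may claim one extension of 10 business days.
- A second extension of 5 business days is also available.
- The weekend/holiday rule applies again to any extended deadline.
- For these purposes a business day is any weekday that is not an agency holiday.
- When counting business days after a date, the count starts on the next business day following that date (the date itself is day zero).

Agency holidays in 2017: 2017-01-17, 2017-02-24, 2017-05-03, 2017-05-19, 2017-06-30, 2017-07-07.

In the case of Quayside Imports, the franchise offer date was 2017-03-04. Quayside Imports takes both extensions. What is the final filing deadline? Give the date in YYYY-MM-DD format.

2017-07-24

3 months after 2017-03-04 is June 2017; that month ends on 2017-06-30.
2017-06-30 falls on a listed holiday. Rolling to the preceding business day gives 2017-06-29, a Thursday.
Applying the 10-business-day extension: 10 business days after 2017-06-29 is 2017-07-17.
Since 2017-07-17 is a Monday and not a holiday, the date is unchanged.
The 5-business-day extension runs from 2017-07-17 to 2017-07-24.
2017-07-24 (Monday) is already a business day.
Deadline: 2017-07-24.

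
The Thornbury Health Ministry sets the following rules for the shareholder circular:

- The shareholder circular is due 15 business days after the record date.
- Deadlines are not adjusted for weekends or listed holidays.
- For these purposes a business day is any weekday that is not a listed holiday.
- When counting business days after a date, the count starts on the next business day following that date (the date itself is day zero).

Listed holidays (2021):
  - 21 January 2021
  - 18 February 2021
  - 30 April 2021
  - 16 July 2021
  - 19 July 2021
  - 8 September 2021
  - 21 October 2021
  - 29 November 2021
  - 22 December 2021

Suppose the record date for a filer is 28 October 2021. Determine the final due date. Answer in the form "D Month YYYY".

Counting 15 business days after 28 October 2021 (skipping weekends and listed holidays) reaches 18 November 2021.
No adjustment is made for weekends or holidays, so 18 November 2021 stands.
So the filing is due 18 November 2021.

18 November 2021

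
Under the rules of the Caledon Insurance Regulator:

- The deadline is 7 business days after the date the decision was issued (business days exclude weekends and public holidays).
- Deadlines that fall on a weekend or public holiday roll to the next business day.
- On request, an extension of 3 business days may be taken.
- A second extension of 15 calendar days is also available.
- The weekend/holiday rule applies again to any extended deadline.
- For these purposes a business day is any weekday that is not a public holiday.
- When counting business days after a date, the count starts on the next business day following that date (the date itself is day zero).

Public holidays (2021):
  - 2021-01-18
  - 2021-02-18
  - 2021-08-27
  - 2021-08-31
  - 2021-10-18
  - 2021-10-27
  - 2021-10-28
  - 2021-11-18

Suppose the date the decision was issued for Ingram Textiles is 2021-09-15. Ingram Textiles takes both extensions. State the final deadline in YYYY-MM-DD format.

2021-10-14

Starting the day after 2021-09-15 and counting 7 business days lands on 2021-09-24.
2021-09-24 (Friday) is already a business day.
Counting 3 further business days from 2021-09-24 reaches 2021-09-29.
2021-09-29 falls on a Wednesday, which is a business day, so no adjustment is needed.
With the 15-day extension, 2021-09-29 becomes 2021-10-14.
2021-10-14 is a Thursday and not a listed holiday, so it stands.
The final due date is 2021-10-14.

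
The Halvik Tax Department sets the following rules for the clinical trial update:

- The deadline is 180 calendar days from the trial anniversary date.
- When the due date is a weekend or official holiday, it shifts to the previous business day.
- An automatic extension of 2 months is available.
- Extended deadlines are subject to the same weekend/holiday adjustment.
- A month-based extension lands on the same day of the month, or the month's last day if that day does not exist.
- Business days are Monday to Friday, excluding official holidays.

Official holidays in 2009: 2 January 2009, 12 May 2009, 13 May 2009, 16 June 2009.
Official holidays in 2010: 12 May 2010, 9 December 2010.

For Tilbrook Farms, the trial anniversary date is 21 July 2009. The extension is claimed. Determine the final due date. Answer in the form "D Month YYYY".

15 March 2010

Adding 180 calendar days to 21 July 2009 gives 17 January 2010.
17 January 2010 falls on a Sunday. Rolling to the preceding business day gives 15 January 2010, a Friday.
Applying the 2 months extension: 2 months after 15 January 2010 is 15 March 2010.
Since 15 March 2010 is a Monday and not a holiday, the date is unchanged.
Deadline: 15 March 2010.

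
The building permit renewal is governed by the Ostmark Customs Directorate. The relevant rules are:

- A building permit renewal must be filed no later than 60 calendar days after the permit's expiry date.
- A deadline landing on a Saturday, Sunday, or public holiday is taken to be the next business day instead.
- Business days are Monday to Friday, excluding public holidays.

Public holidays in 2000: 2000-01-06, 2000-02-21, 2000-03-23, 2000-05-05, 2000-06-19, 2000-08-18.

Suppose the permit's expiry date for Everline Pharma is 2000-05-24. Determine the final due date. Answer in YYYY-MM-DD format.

2000-07-24

From 2000-05-24, 60 calendar days later is 2000-07-23.
2000-07-23 falls on a Sunday. Rolling to the next business day gives 2000-07-24, a Monday.
So the filing is due 2000-07-24.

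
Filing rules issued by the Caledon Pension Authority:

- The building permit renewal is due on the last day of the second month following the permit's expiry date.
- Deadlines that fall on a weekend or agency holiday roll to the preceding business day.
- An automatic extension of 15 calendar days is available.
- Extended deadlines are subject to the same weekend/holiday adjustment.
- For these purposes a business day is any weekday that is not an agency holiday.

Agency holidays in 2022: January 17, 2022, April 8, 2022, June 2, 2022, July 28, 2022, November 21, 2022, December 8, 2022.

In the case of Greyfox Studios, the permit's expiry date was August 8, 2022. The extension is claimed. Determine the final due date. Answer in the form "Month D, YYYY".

November 15, 2022

2 months after August 8, 2022 falls in October 2022; the last day of that month is October 31, 2022.
October 31, 2022 (Monday) is already a business day.
With the 15-day extension, October 31, 2022 becomes November 15, 2022.
November 15, 2022 is a Tuesday and not a listed holiday, so it stands.
Deadline: November 15, 2022.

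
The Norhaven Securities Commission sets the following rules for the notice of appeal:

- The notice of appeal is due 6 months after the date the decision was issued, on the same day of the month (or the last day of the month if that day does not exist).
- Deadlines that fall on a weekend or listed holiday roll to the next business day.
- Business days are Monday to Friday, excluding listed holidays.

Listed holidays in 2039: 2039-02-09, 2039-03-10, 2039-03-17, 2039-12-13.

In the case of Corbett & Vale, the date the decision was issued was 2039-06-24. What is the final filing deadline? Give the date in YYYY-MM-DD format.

Moving 6 months forward from 2039-06-24 on the corresponding day gives 2039-12-24.
2039-12-24 is a Saturday; the next business day is 2039-12-26 (Monday).
So the filing is due 2039-12-26.

2039-12-26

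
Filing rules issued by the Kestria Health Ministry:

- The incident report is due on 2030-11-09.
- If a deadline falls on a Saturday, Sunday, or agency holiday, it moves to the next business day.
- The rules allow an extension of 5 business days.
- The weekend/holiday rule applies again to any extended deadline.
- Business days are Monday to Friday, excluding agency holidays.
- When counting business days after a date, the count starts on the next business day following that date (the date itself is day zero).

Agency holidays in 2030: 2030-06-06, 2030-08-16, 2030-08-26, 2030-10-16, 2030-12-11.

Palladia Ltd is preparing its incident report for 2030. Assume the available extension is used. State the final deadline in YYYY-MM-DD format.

2030-11-18

The stated deadline is 2030-11-09.
2030-11-09 is a Saturday; the next business day is 2030-11-11 (Monday).
Applying the 5-business-day extension: 5 business days after 2030-11-11 is 2030-11-18.
2030-11-18 is a Monday and not a listed holiday, so it stands.
Final deadline: 2030-11-18.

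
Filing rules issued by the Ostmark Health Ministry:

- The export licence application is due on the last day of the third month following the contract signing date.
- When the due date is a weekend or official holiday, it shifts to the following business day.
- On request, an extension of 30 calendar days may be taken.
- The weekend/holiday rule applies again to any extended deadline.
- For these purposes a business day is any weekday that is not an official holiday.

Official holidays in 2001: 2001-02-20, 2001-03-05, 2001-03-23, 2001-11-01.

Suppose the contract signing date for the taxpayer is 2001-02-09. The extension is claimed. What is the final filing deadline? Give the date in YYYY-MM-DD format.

3 months after 2001-02-09 falls in May 2001; the last day of that month is 2001-05-31.
2001-05-31 is a Thursday and not a listed holiday, so it stands.
Applying the 30-calendar-day extension: 2001-05-31 + 30 days = 2001-06-30.
2001-06-30 falls on a Saturday. Rolling to the next business day gives 2001-07-02, a Monday.
Deadline: 2001-07-02.

2001-07-02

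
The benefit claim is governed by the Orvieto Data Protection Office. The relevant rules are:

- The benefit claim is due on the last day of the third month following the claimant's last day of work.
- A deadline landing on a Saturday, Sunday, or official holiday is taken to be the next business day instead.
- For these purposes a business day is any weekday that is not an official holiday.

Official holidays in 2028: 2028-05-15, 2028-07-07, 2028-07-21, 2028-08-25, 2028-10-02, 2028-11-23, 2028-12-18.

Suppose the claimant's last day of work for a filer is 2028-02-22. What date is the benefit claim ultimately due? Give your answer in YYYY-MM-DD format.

3 months after 2028-02-22 falls in May 2028; the last day of that month is 2028-05-31.
2028-05-31 is a Wednesday and not a listed holiday, so it stands.
Final deadline: 2028-05-31.

2028-05-31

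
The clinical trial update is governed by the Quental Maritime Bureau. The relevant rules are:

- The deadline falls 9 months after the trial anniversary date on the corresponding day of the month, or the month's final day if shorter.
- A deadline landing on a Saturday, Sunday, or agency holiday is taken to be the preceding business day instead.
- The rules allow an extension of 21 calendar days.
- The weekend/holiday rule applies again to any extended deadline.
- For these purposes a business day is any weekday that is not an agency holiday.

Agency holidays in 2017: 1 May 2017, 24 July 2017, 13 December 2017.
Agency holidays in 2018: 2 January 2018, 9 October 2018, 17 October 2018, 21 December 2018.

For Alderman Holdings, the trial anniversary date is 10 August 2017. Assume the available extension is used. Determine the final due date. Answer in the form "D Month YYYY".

31 May 2018

9 months from 10 August 2017 is 10 May 2018.
10 May 2018 is a Thursday and not a listed holiday, so it stands.
The 21-calendar-day extension moves the deadline from 10 May 2018 to 31 May 2018.
31 May 2018 falls on a Thursday, which is a business day, so no adjustment is needed.
Final deadline: 31 May 2018.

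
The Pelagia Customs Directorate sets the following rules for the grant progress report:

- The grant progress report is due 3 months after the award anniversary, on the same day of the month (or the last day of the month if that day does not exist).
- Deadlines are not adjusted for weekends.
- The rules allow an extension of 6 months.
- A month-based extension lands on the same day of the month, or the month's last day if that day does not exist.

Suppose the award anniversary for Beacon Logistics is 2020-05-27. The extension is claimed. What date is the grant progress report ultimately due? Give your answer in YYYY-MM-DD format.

2021-02-27

Moving 3 months forward from 2020-05-27 on the corresponding day gives 2020-08-27.
2020-08-27 falls on a Thursday. The rules make no weekend/holiday allowance, so it remains 2020-08-27.
Applying the 6 months extension: 6 months after 2020-08-27 is 2021-02-27.
2021-02-27 is a Saturday; no weekend or holiday adjustment applies.
Deadline: 2021-02-27.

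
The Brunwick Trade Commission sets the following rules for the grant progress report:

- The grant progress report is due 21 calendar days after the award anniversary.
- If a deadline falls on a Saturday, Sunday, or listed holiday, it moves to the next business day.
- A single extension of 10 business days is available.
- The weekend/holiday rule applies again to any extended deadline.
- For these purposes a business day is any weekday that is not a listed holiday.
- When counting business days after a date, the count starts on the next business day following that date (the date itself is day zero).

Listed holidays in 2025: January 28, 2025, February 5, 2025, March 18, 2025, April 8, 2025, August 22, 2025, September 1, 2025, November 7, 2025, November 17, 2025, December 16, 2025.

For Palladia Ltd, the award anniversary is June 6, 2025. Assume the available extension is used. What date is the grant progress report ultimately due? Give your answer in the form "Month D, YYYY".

July 11, 2025

21 calendar days after June 6, 2025 is June 27, 2025.
Since June 27, 2025 is a Friday and not a holiday, the date is unchanged.
The 10-business-day extension runs from June 27, 2025 to July 11, 2025.
July 11, 2025 falls on a Friday, which is a business day, so no adjustment is needed.
The final due date is July 11, 2025.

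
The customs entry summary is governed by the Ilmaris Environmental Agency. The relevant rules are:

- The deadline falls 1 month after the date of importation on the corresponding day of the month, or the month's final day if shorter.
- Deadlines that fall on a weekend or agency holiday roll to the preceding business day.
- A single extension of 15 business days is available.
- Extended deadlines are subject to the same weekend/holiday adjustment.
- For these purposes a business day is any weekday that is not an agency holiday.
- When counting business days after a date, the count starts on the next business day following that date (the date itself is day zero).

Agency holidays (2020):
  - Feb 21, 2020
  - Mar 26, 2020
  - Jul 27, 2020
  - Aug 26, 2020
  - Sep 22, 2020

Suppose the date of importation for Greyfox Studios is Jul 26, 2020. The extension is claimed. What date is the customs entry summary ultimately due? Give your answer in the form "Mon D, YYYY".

Sep 16, 2020

1 month after Jul 26, 2020, on the same day of the month, is Aug 26, 2020.
Aug 26, 2020 is a listed holiday; the preceding business day is Aug 25, 2020 (Tuesday).
Counting 15 further business days from Aug 25, 2020 reaches Sep 16, 2020.
Sep 16, 2020 is a Wednesday and not a listed holiday, so it stands.
Deadline: Sep 16, 2020.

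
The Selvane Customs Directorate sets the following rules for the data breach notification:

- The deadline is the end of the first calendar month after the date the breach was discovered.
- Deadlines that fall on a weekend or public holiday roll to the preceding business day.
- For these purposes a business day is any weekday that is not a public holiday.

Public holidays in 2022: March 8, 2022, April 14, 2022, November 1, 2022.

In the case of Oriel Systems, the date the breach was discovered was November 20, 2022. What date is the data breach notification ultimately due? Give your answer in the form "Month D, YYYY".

December 30, 2022

1 month after November 20, 2022 falls in December 2022; the last day of that month is December 31, 2022.
Because December 31, 2022 is a Saturday, the deadline becomes December 30, 2022 (Friday).
The final due date is December 30, 2022.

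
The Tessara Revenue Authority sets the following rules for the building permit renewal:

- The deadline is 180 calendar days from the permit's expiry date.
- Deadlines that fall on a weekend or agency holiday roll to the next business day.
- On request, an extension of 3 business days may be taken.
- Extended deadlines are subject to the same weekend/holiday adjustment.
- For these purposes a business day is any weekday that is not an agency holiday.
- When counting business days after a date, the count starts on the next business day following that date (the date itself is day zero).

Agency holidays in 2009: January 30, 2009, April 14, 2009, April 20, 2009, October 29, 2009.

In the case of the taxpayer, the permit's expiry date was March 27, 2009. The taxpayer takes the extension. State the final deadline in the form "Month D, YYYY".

Adding 180 calendar days to March 27, 2009 gives September 23, 2009.
September 23, 2009 (Wednesday) is already a business day.
Applying the 3-business-day extension: 3 business days after September 23, 2009 is September 28, 2009.
Since September 28, 2009 is a Monday and not a holiday, the date is unchanged.
Deadline: September 28, 2009.

September 28, 2009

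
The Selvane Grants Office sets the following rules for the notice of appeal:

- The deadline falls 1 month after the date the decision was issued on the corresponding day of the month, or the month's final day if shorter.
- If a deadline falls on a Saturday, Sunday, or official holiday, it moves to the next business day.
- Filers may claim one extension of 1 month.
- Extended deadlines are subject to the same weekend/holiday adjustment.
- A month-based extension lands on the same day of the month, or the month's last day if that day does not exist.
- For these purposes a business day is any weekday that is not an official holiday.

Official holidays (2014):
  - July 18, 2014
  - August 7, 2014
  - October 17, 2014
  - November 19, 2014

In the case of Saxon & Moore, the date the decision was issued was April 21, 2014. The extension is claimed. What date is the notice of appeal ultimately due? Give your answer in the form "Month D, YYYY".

Moving 1 month forward from April 21, 2014 on the corresponding day gives May 21, 2014.
Since May 21, 2014 is a Wednesday and not a holiday, the date is unchanged.
Add 1 month to May 21, 2014: June 21, 2014.
June 21, 2014 is a Saturday; the next business day is June 23, 2014 (Monday).
Deadline: June 23, 2014.

June 23, 2014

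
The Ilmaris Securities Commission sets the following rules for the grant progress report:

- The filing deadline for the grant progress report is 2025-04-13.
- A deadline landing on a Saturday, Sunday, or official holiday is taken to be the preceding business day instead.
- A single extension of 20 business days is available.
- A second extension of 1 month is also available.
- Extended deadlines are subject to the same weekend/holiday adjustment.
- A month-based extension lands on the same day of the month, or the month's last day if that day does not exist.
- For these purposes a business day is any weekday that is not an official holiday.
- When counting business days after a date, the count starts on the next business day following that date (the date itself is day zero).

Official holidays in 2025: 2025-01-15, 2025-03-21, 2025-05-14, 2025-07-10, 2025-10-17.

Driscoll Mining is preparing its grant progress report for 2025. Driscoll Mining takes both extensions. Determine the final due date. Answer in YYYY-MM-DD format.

The statutory due date is 2025-04-13.
2025-04-13 is a Sunday; the preceding business day is 2025-04-11 (Friday).
Applying the 20-business-day extension: 20 business days after 2025-04-11 is 2025-05-09.
2025-05-09 is a Friday and not a listed holiday, so it stands.
Applying the 1 month extension: 1 month after 2025-05-09 is 2025-06-09.
2025-06-09 falls on a Monday, which is a business day, so no adjustment is needed.
Deadline: 2025-06-09.

2025-06-09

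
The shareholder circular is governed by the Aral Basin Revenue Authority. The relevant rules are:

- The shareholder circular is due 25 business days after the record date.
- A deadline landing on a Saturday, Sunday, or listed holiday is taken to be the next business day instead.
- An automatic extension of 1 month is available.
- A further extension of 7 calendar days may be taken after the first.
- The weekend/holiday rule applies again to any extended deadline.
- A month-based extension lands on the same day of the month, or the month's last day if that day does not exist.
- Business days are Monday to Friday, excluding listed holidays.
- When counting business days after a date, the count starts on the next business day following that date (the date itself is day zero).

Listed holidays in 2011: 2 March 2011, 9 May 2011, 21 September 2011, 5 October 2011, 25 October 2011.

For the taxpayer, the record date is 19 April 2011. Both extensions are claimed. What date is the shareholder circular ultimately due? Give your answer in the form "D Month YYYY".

25 business days after 19 April 2011, excluding weekends and holidays, is 25 May 2011.
25 May 2011 falls on a Wednesday, which is a business day, so no adjustment is needed.
Add 1 month to 25 May 2011: 25 June 2011.
25 June 2011 is a Saturday; the next business day is 27 June 2011 (Monday).
Add the 7 calendar-day extension to 27 June 2011: 4 July 2011.
4 July 2011 falls on a Monday, which is a business day, so no adjustment is needed.
Deadline: 4 July 2011.

4 July 2011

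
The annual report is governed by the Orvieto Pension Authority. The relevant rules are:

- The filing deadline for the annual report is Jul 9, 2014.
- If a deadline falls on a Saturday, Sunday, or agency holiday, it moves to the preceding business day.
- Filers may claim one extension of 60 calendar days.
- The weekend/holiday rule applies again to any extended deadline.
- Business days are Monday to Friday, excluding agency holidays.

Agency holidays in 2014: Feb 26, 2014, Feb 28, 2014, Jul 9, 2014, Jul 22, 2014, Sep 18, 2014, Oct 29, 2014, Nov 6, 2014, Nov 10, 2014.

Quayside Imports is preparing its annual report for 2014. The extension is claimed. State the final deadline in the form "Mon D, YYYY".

The stated deadline is Jul 9, 2014.
Jul 9, 2014 falls on a listed holiday. Rolling to the preceding business day gives Jul 8, 2014, a Tuesday.
The 60-calendar-day extension moves the deadline from Jul 8, 2014 to Sep 6, 2014.
Because Sep 6, 2014 is a Saturday, the deadline becomes Sep 5, 2014 (Friday).
The final due date is Sep 5, 2014.

Sep 5, 2014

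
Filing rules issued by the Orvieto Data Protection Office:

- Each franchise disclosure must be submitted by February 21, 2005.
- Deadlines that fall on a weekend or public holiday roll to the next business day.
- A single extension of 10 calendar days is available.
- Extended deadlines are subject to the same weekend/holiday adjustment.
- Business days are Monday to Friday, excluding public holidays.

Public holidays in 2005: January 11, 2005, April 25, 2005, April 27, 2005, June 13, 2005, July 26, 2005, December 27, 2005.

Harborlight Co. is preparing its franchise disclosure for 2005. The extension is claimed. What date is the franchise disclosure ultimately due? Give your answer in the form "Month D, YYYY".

Start from the fixed due date, February 21, 2005.
February 21, 2005 falls on a Monday, which is a business day, so no adjustment is needed.
Applying the 10-calendar-day extension: February 21, 2005 + 10 days = March 3, 2005.
Since March 3, 2005 is a Thursday and not a holiday, the date is unchanged.
The final due date is March 3, 2005.

March 3, 2005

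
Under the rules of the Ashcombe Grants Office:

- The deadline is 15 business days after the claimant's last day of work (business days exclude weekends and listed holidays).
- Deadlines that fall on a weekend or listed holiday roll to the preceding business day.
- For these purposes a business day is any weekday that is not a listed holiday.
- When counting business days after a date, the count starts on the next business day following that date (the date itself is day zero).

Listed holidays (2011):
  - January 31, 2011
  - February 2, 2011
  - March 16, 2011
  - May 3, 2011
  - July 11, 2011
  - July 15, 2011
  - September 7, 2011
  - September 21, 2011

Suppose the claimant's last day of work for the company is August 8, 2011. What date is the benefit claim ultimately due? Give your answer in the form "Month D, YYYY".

August 29, 2011

15 business days after August 8, 2011, excluding weekends and holidays, is August 29, 2011.
August 29, 2011 (Monday) is already a business day.
Final deadline: August 29, 2011.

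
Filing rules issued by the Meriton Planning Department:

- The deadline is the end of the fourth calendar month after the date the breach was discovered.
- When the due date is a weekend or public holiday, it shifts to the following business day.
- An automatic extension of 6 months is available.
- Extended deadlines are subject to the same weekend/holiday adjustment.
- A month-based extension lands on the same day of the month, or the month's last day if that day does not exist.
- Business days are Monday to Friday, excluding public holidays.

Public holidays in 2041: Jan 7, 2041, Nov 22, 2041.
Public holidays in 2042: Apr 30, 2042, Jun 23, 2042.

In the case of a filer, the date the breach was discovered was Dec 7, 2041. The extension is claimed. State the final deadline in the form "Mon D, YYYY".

4 months after Dec 7, 2041 falls in April 2042; the last day of that month is Apr 30, 2042.
Apr 30, 2042 is a listed holiday; the next business day is May 1, 2042 (Thursday).
The 6 months extension carries May 1, 2042 to Nov 1, 2042.
Nov 1, 2042 is a Saturday; the next business day is Nov 3, 2042 (Monday).
Final deadline: Nov 3, 2042.

Nov 3, 2042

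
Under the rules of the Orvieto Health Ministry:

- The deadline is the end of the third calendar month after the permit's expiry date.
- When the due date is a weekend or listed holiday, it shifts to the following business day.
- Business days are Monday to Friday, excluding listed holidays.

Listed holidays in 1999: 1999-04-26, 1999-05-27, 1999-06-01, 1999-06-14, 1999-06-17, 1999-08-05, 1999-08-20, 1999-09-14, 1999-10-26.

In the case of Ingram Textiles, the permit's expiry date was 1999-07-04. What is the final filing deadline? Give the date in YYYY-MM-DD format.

1999-11-01

The third month after 1999-07-04 is October 1999, whose last day is 1999-10-31.
1999-10-31 is a Sunday; the next business day is 1999-11-01 (Monday).
Final deadline: 1999-11-01.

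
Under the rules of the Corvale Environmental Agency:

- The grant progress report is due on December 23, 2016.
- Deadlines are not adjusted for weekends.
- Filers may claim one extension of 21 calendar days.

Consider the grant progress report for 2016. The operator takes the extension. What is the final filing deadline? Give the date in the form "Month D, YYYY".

January 13, 2017

The stated deadline is December 23, 2016.
December 23, 2016 is a Friday; no weekend or holiday adjustment applies.
With the 21-day extension, December 23, 2016 becomes January 13, 2017.
No adjustment is made for weekends or holidays, so January 13, 2017 stands.
Final deadline: January 13, 2017.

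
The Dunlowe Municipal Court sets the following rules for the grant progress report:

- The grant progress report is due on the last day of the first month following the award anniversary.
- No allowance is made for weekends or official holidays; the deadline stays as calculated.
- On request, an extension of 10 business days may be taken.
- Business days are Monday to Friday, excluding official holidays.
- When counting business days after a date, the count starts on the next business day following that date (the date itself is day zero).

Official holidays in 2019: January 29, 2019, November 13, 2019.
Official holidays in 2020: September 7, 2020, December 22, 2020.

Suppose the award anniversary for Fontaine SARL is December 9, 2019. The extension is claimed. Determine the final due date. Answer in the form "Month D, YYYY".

February 14, 2020

1 month after December 9, 2019 is January 2020; that month ends on January 31, 2020.
January 31, 2020 is a Friday; no weekend or holiday adjustment applies.
The 10-business-day extension runs from January 31, 2020 to February 14, 2020.
No adjustment is made for weekends or holidays, so February 14, 2020 stands.
The final due date is February 14, 2020.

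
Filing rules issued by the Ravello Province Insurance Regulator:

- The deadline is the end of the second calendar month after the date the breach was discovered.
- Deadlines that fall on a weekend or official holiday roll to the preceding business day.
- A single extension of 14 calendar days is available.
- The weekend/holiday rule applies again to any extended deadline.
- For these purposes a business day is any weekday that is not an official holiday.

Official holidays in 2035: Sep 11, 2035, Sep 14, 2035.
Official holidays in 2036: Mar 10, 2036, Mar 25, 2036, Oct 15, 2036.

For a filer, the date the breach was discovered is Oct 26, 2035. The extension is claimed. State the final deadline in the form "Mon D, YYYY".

Jan 14, 2036

2 months after Oct 26, 2035 falls in December 2035; the last day of that month is Dec 31, 2035.
Since Dec 31, 2035 is a Monday and not a holiday, the date is unchanged.
Applying the 14-calendar-day extension: Dec 31, 2035 + 14 days = Jan 14, 2036.
Jan 14, 2036 (Monday) is already a business day.
So the filing is due Jan 14, 2036.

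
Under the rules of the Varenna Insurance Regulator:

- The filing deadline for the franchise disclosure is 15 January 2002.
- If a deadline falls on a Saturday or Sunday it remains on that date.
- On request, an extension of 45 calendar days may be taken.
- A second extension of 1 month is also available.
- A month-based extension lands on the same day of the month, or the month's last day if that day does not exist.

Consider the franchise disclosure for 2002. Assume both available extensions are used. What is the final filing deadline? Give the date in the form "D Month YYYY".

1 April 2002

The stated deadline is 15 January 2002.
15 January 2002 is a Tuesday; no weekend or holiday adjustment applies.
Applying the 45-calendar-day extension: 15 January 2002 + 45 days = 1 March 2002.
1 March 2002 falls on a Friday. The rules make no weekend/holiday allowance, so it remains 1 March 2002.
Applying the 1 month extension: 1 month after 1 March 2002 is 1 April 2002.
1 April 2002 falls on a Monday. The rules make no weekend/holiday allowance, so it remains 1 April 2002.
Deadline: 1 April 2002.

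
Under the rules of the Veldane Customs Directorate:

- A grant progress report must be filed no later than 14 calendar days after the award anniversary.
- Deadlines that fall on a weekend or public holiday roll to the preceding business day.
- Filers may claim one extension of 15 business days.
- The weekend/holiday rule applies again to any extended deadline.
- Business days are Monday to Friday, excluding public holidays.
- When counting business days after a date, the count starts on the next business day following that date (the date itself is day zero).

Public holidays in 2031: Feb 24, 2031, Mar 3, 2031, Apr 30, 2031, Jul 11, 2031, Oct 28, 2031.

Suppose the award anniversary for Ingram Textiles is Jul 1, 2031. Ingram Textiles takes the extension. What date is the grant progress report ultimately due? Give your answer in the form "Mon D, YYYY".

From Jul 1, 2031, 14 calendar days later is Jul 15, 2031.
Jul 15, 2031 is a Tuesday and not a listed holiday, so it stands.
Applying the 15-business-day extension: 15 business days after Jul 15, 2031 is Aug 5, 2031.
Aug 5, 2031 is a Tuesday and not a listed holiday, so it stands.
The final due date is Aug 5, 2031.

Aug 5, 2031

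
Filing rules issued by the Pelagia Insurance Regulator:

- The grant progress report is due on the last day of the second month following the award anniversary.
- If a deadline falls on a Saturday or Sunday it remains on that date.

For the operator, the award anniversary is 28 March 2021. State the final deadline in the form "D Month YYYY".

31 May 2021

The second month after 28 March 2021 is May 2021, whose last day is 31 May 2021.
No adjustment is made for weekends or holidays, so 31 May 2021 stands.
Deadline: 31 May 2021.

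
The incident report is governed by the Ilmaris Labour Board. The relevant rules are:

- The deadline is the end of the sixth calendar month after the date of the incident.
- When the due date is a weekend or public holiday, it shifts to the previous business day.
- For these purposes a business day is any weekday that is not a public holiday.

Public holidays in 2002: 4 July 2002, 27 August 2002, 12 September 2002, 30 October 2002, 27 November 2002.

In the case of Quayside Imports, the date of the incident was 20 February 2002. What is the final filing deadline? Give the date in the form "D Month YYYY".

6 months after 20 February 2002 is August 2002; that month ends on 31 August 2002.
Because 31 August 2002 is a Saturday, the deadline becomes 30 August 2002 (Friday).
Deadline: 30 August 2002.

30 August 2002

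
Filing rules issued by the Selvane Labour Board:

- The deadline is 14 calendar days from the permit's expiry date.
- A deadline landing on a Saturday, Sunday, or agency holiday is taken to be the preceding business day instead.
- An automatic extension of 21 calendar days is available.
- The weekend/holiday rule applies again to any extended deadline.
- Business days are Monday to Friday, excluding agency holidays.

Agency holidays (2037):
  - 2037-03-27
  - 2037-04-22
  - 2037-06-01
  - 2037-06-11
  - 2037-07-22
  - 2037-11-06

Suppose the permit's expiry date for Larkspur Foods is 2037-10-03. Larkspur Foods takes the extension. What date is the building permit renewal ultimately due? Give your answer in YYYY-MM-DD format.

2037-11-05

Trigger date 2037-10-03 + 14 calendar days = 2037-10-17.
2037-10-17 is a Saturday, so it moves to the preceding business day, 2037-10-16 (Friday).
With the 21-day extension, 2037-10-16 becomes 2037-11-06.
2037-11-06 falls on a listed holiday. Rolling to the preceding business day gives 2037-11-05, a Thursday.
Deadline: 2037-11-05.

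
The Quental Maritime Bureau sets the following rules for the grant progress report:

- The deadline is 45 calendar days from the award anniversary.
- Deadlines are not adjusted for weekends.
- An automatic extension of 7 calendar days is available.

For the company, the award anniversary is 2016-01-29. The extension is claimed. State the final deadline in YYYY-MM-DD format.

Adding 45 calendar days to 2016-01-29 gives 2016-03-14.
No adjustment is made for weekends or holidays, so 2016-03-14 stands.
Add the 7 calendar-day extension to 2016-03-14: 2016-03-21.
2016-03-21 falls on a Monday. The rules make no weekend/holiday allowance, so it remains 2016-03-21.
The final due date is 2016-03-21.

2016-03-21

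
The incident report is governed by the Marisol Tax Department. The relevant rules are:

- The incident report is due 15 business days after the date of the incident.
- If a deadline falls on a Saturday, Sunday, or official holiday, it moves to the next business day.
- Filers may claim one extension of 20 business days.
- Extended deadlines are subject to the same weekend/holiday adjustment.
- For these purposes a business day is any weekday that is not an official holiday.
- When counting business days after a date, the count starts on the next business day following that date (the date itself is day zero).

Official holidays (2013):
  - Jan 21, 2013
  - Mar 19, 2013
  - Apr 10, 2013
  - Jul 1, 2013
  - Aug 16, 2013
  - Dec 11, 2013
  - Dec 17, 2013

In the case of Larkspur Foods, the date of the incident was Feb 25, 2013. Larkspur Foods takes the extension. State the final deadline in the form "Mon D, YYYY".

Apr 17, 2013

Starting the day after Feb 25, 2013 and counting 15 business days lands on Mar 18, 2013.
Since Mar 18, 2013 is a Monday and not a holiday, the date is unchanged.
Counting 20 further business days from Mar 18, 2013 reaches Apr 17, 2013.
Apr 17, 2013 is a Wednesday and not a listed holiday, so it stands.
Final deadline: Apr 17, 2013.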